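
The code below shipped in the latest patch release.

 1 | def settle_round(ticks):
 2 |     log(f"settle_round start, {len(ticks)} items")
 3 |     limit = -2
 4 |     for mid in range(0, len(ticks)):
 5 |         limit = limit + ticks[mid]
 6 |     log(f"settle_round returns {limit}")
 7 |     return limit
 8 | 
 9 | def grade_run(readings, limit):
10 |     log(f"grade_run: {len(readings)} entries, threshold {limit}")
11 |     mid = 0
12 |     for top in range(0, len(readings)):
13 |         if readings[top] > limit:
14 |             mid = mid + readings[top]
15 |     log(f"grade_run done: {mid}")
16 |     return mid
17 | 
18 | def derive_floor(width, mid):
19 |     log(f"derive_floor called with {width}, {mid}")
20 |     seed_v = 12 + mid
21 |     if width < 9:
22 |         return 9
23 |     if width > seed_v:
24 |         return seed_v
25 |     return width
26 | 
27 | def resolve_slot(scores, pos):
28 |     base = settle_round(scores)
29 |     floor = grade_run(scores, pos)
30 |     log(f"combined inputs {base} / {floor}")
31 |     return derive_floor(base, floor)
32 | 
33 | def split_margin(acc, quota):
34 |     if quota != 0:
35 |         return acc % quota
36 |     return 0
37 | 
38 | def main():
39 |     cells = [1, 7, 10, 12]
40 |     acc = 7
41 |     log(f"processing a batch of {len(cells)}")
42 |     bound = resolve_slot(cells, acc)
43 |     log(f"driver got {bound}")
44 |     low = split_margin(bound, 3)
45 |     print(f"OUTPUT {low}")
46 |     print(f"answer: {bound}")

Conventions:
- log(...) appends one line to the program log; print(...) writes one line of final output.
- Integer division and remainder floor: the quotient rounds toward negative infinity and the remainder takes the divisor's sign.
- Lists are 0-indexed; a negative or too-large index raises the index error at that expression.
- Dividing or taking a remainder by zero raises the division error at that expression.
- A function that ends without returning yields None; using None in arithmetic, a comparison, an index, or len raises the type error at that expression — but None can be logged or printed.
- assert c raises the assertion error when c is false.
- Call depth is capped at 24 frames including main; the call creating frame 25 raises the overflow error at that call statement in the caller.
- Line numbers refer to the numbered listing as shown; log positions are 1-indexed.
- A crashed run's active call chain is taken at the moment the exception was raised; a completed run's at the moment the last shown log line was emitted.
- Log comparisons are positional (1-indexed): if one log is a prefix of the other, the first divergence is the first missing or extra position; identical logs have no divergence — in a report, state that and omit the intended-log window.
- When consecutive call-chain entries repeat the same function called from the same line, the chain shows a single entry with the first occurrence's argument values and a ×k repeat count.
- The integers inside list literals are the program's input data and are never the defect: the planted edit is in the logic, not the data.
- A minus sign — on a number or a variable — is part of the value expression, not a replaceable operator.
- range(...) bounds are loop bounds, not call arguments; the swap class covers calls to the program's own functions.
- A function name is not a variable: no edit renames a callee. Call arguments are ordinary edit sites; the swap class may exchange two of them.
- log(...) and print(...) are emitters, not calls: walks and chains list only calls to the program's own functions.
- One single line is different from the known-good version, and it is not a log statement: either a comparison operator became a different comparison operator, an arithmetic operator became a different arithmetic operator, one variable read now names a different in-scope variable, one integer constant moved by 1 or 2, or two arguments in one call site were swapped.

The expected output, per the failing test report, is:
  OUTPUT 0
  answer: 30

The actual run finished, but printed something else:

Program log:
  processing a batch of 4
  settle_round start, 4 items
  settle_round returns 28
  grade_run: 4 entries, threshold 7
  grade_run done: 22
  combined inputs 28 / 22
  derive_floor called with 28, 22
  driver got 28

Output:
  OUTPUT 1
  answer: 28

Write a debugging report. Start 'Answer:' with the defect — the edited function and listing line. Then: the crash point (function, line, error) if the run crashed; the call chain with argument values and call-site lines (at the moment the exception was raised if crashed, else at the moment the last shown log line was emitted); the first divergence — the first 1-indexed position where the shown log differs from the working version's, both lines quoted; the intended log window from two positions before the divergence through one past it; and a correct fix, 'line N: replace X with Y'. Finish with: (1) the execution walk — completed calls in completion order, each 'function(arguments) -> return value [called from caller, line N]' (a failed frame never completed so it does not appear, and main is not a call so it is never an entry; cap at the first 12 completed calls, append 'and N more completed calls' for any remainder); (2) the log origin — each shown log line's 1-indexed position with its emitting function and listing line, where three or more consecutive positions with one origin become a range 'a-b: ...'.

Answer: the defect is in settle_round at line 3.
The tell: At log position 3 the runs split — shown 'settle_round returns 28', but the working version logs 'settle_round returns 30'.
Call chain: main.
First divergence: position 3 — the shown line 'settle_round returns 28' should read 'settle_round returns 30'.
Intended log window:
  1: processing a batch of 4
  2: settle_round start, 4 items
  3: settle_round returns 30
  4: grade_run: 4 entries, threshold 7
Execution walk:
  settle_round([1, 7, 10, 12]) -> 28  [called from resolve_slot, line 28]
  grade_run([1, 7, 10, 12], 7) -> 22  [called from resolve_slot, line 29]
  derive_floor(28, 22) -> 28  [called from resolve_slot, line 31]
  resolve_slot([1, 7, 10, 12], 7) -> 28  [called from main, line 42]
  split_margin(28, 3) -> 1  [called from main, line 44]
Origin of each log line:
  1: from main, line 41
  2: from settle_round, line 2
  3: from settle_round, line 6
  4: from grade_run, line 10
  5: from grade_run, line 15
  6: from resolve_slot, line 30
  7: from derive_floor, line 19
  8: from main, line 43
A correct fix: line 3: replace `-2` with `0`.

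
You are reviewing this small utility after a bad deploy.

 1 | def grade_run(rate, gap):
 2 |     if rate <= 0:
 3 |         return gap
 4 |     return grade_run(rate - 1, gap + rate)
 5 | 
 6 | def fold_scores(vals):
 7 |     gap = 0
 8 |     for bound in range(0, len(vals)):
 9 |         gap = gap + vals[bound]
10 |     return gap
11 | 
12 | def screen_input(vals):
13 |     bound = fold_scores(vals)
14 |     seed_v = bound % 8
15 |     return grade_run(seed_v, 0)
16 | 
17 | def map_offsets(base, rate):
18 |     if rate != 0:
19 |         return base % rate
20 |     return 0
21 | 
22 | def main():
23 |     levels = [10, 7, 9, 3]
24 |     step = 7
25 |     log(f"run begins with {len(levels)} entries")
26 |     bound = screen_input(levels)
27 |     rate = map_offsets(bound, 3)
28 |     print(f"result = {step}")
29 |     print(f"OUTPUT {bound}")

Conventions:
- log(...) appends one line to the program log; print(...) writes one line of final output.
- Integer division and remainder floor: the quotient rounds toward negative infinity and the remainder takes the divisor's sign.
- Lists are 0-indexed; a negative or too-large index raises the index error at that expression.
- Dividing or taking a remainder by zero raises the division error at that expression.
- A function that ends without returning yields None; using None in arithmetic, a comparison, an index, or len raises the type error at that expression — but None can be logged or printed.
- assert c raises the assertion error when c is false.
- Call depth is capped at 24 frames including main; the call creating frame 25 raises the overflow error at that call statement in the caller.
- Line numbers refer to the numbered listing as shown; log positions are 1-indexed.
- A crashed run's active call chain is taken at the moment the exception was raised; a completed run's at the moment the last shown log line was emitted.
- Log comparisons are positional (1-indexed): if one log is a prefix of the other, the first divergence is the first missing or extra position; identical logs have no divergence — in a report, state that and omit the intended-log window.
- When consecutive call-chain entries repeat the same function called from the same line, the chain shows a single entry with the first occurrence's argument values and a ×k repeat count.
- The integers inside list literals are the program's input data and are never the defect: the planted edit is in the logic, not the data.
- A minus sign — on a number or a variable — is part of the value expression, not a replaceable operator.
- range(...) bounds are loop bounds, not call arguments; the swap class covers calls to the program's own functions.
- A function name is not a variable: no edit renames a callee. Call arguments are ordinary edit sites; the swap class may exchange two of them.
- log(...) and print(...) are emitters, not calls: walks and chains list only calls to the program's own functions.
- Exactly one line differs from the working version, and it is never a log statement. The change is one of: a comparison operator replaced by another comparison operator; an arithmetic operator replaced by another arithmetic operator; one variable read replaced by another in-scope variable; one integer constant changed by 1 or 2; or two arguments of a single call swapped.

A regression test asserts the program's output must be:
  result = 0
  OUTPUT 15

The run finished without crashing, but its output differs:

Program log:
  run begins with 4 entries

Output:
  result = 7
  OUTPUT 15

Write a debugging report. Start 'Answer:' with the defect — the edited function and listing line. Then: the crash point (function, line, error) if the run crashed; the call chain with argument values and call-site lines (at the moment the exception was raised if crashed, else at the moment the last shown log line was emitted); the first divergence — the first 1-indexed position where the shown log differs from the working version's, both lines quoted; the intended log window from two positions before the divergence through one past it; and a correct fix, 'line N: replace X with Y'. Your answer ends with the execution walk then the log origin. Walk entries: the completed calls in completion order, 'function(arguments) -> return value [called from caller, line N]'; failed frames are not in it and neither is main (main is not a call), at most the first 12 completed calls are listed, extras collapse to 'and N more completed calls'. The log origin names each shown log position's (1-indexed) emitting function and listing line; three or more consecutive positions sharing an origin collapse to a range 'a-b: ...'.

Answer: the defect is in main at line 28.
Key fact: Nothing in the log betrays the bug — only the output does.
Call chain: main.
First divergence: none (the log streams are identical).
Execution walk:
  fold_scores([10, 7, 9, 3]) -> 29  [called from screen_input, line 13]
  grade_run(0, 15) -> 15  [called from grade_run, line 4]
  grade_run(1, 14) -> 15  [called from grade_run, line 4]
  grade_run(2, 12) -> 15  [called from grade_run, line 4]
  grade_run(3, 9) -> 15  [called from grade_run, line 4]
  grade_run(4, 5) -> 15  [called from grade_run, line 4]
  grade_run(5, 0) -> 15  [called from screen_input, line 15]
  screen_input([10, 7, 9, 3]) -> 15  [called from main, line 26]
  map_offsets(15, 3) -> 0  [called from main, line 27]
Log origin:
  1: from main, line 25
A correct fix: line 28: replace `step` with `rate`.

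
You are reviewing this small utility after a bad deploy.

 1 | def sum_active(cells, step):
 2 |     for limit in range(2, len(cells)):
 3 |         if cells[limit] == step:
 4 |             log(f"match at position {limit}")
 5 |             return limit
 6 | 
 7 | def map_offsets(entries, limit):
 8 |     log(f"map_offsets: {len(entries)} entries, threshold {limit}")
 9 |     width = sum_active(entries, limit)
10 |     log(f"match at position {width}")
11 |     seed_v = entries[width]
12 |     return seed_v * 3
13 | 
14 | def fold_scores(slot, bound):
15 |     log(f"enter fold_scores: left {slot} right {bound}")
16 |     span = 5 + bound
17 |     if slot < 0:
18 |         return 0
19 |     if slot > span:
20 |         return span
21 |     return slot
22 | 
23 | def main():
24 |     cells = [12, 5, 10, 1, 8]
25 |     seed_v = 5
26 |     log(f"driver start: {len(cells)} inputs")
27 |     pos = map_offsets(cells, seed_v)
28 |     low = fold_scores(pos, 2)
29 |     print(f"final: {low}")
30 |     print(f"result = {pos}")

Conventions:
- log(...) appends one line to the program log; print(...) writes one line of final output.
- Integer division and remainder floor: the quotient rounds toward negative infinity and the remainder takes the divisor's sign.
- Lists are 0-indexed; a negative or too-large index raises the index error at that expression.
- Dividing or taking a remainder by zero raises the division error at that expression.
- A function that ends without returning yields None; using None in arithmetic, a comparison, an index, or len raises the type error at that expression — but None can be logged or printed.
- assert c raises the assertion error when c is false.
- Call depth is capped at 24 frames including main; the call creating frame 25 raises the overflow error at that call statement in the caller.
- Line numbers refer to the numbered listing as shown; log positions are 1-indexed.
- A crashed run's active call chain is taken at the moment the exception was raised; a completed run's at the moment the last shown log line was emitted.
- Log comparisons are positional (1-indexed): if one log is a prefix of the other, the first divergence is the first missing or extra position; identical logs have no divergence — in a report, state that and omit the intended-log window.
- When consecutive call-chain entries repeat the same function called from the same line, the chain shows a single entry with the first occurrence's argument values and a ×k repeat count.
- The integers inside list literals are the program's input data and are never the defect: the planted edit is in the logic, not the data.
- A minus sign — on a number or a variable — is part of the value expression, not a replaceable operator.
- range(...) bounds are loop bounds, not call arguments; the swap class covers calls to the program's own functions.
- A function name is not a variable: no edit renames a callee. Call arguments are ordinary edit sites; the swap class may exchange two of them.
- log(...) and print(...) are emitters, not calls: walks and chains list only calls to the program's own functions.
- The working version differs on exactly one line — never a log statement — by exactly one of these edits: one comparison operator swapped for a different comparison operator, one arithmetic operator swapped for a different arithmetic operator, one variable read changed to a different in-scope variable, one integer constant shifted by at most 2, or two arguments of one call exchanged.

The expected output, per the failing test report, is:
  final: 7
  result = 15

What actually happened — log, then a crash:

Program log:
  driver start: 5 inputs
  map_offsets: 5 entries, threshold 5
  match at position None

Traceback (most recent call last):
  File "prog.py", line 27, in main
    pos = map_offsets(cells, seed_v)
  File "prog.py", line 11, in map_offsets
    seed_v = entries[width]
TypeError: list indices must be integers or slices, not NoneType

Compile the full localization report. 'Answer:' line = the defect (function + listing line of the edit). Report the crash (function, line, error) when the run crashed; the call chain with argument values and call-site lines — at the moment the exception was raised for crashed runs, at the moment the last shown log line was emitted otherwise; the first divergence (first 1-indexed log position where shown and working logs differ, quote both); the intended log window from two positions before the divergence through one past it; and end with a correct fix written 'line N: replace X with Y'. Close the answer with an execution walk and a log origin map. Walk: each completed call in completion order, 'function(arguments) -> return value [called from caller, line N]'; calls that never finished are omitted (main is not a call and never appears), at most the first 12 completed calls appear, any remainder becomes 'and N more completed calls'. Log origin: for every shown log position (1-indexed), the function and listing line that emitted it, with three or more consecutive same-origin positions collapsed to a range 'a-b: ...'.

Answer: the defect is in sum_active at line 2.
Key observation: At log position 3 the runs split — shown 'match at position None', but the working version logs 'match at position 1'.
Crash: map_offsets, line 11, TypeError.
Call chain: main -> map_offsets([12, 5, 10, 1, 8], 5) (called at line 27).
First divergence: position 3 — the shown line 'match at position None' should read 'match at position 1'.
Intended log window:
  1: driver start: 5 inputs
  2: map_offsets: 5 entries, threshold 5
  3: match at position 1
  4: match at position 1
Execution walk:
  sum_active([12, 5, 10, 1, 8], 5) -> None  [called from map_offsets, line 9]
Origin of each log line:
  1 — main, line 26
  2 — map_offsets, line 8
  3 — map_offsets, line 10
A correct fix: line 2: replace `2` with `0`.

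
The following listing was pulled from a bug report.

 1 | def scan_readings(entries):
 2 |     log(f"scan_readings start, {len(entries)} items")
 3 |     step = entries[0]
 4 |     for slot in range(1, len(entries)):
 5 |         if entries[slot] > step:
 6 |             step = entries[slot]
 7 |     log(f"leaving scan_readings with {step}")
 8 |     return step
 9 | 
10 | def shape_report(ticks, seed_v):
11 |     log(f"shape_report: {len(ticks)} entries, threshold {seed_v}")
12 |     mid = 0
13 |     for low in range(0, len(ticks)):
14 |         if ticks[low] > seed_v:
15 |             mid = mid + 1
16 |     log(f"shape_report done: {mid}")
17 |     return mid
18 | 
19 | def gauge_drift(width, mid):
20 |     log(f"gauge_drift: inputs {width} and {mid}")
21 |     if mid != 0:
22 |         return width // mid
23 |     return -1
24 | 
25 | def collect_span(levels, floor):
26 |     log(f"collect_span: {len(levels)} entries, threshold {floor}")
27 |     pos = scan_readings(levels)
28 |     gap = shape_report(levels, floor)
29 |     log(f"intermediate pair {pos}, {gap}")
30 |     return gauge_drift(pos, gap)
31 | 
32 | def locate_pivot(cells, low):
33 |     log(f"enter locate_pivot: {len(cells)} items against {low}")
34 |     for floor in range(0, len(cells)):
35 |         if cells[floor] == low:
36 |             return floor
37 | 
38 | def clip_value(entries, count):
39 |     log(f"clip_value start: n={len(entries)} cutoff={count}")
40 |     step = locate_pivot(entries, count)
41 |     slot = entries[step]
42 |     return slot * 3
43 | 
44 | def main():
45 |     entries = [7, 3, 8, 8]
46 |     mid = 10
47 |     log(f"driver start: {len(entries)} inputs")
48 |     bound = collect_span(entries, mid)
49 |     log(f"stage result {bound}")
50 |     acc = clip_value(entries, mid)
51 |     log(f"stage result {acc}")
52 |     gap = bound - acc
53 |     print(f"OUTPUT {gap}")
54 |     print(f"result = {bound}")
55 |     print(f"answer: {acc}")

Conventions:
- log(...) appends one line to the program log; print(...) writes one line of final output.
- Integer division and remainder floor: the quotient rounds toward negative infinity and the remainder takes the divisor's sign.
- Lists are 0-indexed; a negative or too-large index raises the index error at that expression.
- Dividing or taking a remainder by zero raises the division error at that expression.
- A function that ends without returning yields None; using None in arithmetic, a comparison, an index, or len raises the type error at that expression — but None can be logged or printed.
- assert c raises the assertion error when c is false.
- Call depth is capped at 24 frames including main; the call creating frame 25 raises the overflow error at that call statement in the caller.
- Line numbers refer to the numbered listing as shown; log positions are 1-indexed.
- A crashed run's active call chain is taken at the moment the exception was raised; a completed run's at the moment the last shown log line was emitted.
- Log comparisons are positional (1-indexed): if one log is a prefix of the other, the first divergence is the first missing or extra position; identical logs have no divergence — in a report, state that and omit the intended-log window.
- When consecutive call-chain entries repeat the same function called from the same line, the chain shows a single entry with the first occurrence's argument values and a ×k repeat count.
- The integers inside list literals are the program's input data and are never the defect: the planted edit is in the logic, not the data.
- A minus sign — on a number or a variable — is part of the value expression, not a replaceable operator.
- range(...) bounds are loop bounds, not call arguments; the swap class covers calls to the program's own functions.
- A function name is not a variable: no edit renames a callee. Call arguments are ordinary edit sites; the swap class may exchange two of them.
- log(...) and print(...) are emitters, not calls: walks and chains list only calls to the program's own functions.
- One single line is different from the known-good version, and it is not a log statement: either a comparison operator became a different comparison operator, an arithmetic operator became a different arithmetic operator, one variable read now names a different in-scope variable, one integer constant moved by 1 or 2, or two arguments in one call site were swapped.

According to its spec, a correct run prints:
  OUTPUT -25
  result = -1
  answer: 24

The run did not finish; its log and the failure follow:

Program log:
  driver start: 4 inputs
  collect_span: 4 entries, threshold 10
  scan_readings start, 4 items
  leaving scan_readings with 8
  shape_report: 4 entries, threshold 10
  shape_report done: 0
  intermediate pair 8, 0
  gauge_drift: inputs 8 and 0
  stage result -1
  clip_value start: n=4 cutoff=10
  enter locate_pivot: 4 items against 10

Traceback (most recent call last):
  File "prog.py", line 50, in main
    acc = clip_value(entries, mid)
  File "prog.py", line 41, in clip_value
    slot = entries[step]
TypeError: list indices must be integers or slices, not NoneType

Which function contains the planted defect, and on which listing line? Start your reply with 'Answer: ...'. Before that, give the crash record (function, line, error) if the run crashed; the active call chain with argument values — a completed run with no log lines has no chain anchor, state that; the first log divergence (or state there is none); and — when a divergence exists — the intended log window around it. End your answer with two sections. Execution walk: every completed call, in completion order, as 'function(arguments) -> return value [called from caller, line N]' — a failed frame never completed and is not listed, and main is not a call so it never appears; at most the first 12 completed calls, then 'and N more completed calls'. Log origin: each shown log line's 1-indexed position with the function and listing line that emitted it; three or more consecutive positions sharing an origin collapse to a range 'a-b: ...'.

Answer: the defect is in main at line 46.
Key fact: The earliest visible damage is log position 2 — 'collect_span: 4 entries, threshold 10' rather than the intended 'collect_span: 4 entries, threshold 8'.
Crash: clip_value, line 41, TypeError.
Call chain: main -> clip_value([7, 3, 8, 8], 10) (called at line 50).
First divergence: position 2 — shown 'collect_span: 4 entries, threshold 10', intended 'collect_span: 4 entries, threshold 8'.
Intended log window:
  1: driver start: 4 inputs
  2: collect_span: 4 entries, threshold 8
  3: scan_readings start, 4 items
Execution walk:
  scan_readings([7, 3, 8, 8]) -> 8  [called from collect_span, line 27]
  shape_report([7, 3, 8, 8], 10) -> 0  [called from collect_span, line 28]
  gauge_drift(8, 0) -> -1  [called from collect_span, line 30]
  collect_span([7, 3, 8, 8], 10) -> -1  [called from main, line 48]
  locate_pivot([7, 3, 8, 8], 10) -> None  [called from clip_value, line 40]
Log origin:
  1 — main, line 47
  2 — collect_span, line 26
  3 — scan_readings, line 2
  4 — scan_readings, line 7
  5 — shape_report, line 11
  6 — shape_report, line 16
  7 — collect_span, line 29
  8 — gauge_drift, line 20
  9 — main, line 49
  10 — clip_value, line 39
  11 — locate_pivot, line 33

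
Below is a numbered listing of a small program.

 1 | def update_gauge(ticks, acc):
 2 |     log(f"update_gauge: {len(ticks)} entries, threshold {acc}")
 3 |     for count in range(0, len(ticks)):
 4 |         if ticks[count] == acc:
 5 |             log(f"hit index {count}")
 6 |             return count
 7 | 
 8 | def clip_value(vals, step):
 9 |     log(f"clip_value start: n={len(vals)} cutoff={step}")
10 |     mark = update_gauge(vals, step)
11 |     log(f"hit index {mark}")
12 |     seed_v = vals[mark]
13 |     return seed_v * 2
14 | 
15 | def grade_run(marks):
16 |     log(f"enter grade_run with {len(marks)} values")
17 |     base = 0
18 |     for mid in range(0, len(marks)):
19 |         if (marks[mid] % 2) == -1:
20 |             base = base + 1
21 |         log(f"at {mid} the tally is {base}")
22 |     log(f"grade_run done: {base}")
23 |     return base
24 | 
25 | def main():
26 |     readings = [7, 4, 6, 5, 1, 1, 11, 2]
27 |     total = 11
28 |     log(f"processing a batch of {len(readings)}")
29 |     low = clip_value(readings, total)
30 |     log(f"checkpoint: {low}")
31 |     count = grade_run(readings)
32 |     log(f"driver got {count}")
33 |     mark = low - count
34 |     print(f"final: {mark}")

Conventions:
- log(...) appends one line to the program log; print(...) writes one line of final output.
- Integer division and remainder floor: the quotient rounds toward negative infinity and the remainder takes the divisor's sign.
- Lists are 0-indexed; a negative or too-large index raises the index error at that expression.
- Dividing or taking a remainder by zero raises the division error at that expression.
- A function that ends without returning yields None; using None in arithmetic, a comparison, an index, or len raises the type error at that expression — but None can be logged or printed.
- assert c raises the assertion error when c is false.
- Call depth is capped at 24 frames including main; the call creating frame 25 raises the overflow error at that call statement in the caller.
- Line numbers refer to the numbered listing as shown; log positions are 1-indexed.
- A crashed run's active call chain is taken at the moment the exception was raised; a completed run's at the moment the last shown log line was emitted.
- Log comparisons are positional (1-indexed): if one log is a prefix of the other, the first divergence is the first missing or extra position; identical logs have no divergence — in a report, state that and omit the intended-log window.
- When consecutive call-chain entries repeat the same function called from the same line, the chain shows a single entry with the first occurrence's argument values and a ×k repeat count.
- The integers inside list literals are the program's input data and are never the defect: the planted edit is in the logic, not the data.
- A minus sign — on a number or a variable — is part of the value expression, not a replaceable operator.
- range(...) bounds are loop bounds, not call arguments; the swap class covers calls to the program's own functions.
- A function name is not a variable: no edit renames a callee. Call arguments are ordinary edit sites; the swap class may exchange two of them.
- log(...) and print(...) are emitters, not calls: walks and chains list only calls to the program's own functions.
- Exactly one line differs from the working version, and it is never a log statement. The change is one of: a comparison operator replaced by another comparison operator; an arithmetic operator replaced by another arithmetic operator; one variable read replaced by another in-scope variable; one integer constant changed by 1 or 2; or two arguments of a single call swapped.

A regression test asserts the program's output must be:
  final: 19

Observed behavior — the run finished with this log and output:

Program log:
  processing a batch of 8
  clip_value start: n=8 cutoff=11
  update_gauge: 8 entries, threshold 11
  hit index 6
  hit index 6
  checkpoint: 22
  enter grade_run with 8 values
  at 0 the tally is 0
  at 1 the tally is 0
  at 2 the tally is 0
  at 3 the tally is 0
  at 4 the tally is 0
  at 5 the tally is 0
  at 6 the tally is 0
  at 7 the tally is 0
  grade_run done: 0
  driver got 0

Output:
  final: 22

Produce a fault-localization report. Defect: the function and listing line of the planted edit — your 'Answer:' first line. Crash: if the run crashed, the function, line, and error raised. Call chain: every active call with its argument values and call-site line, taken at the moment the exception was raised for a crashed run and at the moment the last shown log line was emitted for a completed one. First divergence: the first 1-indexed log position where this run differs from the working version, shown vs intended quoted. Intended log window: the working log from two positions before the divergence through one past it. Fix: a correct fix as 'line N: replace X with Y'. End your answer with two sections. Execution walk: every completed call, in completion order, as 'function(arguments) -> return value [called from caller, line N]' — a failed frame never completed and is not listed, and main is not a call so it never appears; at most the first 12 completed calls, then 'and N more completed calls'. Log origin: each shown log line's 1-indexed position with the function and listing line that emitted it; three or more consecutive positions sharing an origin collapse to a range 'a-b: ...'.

Answer: the defect is in grade_run at line 19.
Key fact: Position 9 is the first bad log line: 'at 1 the tally is 0' should read 'at 1 the tally is 1'.
Call chain: main.
First divergence: position 9 — shown 'at 1 the tally is 0', intended 'at 1 the tally is 1'.
Intended log window:
  7: enter grade_run with 8 values
  8: at 0 the tally is 0
  9: at 1 the tally is 1
  10: at 2 the tally is 2
Execution walk:
  update_gauge([7, 4, 6, 5, 1, 1, 11, 2], 11) -> 6  [called from clip_value, line 10]
  clip_value([7, 4, 6, 5, 1, 1, 11, 2], 11) -> 22  [called from main, line 29]
  grade_run([7, 4, 6, 5, 1, 1, 11, 2]) -> 0  [called from main, line 31]
Log origin:
  1 — main, line 28
  2 — clip_value, line 9
  3 — update_gauge, line 2
  4 — update_gauge, line 5
  5 — clip_value, line 11
  6 — main, line 30
  7 — grade_run, line 16
  8-15 — grade_run, line 21
  16 — grade_run, line 22
  17 — main, line 32
A correct fix: line 19: replace `-1` with `0`.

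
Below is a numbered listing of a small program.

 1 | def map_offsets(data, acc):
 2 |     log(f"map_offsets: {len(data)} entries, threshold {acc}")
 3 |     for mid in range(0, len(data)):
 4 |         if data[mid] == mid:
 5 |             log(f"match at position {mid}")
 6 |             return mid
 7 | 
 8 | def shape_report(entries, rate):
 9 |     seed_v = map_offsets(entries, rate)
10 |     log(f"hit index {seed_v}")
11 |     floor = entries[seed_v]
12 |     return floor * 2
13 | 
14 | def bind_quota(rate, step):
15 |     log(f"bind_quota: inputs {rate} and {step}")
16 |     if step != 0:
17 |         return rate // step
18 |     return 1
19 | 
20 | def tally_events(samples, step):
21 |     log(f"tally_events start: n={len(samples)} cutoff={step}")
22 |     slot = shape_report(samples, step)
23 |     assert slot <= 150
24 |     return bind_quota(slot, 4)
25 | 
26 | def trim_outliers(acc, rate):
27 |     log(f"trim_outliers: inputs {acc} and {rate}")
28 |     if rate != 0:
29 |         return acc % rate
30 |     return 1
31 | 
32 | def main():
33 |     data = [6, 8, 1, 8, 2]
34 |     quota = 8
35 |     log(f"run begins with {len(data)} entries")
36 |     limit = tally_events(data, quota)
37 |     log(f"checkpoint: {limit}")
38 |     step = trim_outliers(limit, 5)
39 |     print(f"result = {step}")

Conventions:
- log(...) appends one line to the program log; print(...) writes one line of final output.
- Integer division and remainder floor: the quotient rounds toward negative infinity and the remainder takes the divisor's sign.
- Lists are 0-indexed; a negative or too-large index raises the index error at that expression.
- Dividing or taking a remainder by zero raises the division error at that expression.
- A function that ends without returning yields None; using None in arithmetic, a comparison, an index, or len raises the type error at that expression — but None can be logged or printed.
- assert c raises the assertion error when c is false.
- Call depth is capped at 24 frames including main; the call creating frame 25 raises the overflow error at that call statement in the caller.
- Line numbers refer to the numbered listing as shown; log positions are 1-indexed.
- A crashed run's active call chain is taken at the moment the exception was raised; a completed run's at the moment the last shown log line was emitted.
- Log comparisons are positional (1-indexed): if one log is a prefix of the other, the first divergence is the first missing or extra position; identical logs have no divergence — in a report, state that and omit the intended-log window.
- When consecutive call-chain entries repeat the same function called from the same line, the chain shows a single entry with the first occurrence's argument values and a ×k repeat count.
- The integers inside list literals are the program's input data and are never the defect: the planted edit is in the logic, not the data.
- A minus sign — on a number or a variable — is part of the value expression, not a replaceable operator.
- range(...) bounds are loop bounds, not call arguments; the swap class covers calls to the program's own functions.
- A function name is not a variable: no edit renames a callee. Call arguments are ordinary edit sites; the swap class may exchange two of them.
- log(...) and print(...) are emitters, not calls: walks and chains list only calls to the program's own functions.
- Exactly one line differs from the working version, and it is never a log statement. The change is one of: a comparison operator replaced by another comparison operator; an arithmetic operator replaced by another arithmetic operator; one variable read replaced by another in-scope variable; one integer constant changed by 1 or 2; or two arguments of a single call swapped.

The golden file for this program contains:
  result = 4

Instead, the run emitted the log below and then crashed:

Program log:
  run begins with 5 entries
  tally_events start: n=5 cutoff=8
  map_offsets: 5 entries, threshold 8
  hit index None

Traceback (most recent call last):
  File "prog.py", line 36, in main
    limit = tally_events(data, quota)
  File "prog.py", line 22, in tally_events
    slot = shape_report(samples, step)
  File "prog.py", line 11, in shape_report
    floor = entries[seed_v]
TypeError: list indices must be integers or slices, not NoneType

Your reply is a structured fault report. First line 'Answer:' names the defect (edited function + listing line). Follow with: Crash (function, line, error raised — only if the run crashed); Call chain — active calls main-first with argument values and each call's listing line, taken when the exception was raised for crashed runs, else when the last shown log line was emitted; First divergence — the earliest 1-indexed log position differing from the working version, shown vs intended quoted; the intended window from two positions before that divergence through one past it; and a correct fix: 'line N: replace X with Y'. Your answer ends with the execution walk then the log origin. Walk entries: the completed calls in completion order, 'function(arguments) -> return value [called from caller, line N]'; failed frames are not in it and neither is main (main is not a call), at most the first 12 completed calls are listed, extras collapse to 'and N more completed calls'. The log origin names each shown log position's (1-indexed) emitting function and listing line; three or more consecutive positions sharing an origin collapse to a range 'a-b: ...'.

Answer: the defect is in map_offsets at line 4.
Key fact: At log position 4 the runs split — shown 'hit index None', but the working version logs 'match at position 1'.
Crash: shape_report, line 11, TypeError.
Call chain: main -> tally_events([6, 8, 1, 8, 2], 8) (called at line 36) -> shape_report([6, 8, 1, 8, 2], 8) (called at line 22).
First divergence: position 4; shown 'hit index None' vs intended 'match at position 1'.
Intended log window:
  2: tally_events start: n=5 cutoff=8
  3: map_offsets: 5 entries, threshold 8
  4: match at position 1
  5: hit index 1
Execution walk:
  map_offsets([6, 8, 1, 8, 2], 8) -> None  [called from shape_report, line 9]
Log origins:
  1: emitted by main (line 35)
  2: emitted by tally_events (line 21)
  3: emitted by map_offsets (line 2)
  4: emitted by shape_report (line 10)
A correct fix: line 4: replace `data[mid] == mid` with `data[mid] == acc`.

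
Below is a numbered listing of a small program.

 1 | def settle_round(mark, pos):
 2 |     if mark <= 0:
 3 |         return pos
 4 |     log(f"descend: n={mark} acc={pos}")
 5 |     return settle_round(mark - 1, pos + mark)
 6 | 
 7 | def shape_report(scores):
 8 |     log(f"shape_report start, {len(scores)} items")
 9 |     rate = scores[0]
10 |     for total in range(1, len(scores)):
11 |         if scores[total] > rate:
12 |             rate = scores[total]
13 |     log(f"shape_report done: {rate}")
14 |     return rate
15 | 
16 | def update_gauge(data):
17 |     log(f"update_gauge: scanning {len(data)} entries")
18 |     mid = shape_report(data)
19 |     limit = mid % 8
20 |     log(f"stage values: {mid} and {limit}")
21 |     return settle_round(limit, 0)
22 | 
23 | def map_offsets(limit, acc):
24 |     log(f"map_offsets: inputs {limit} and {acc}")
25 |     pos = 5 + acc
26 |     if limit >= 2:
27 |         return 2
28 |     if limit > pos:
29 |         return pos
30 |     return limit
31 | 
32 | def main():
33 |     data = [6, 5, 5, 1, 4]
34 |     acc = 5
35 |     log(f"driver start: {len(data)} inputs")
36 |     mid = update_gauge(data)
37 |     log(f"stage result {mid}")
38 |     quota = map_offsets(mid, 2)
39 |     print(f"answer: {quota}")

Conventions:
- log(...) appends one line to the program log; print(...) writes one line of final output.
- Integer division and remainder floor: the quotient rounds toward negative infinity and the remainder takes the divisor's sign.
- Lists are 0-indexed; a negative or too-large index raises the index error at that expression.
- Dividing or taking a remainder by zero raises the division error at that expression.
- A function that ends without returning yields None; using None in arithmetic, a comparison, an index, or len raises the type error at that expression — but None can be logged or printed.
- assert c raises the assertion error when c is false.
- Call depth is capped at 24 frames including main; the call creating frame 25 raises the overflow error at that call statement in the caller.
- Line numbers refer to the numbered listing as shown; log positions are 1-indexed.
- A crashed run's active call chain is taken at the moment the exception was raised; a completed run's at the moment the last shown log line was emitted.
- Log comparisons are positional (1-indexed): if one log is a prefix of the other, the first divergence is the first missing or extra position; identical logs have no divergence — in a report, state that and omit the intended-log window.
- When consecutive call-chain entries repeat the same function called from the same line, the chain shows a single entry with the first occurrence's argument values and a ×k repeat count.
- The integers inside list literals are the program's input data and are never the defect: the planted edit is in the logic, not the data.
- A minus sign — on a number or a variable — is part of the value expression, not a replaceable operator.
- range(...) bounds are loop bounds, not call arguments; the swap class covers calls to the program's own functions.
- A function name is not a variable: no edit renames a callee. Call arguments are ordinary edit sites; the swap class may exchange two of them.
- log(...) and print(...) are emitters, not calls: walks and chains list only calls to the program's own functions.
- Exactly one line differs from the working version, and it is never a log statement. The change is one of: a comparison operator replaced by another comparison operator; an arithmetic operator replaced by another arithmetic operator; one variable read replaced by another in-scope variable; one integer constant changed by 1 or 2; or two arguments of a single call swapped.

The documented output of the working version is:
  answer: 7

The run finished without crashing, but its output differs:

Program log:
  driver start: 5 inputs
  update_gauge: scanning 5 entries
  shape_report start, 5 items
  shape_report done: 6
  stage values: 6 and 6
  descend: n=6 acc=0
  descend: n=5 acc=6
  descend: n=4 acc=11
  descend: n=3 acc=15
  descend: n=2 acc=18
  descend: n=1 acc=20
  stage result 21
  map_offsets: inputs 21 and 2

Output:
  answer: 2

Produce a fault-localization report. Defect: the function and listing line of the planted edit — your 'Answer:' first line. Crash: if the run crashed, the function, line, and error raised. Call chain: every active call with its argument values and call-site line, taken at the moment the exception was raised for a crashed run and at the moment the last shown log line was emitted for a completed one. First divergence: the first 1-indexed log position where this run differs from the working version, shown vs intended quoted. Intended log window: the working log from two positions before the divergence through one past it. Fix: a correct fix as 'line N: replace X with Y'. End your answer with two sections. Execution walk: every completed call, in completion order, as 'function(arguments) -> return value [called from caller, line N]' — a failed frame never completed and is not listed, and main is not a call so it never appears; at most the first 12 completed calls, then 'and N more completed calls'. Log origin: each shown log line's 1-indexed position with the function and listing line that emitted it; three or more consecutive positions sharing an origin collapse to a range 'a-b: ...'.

Answer: the defect is in map_offsets at line 26.
Core observation: No log line changed; the fault shows up purely in the output.
Call chain: main -> map_offsets(21, 2) (called at line 38).
First divergence: there is none — every log position agrees.
Execution walk:
  shape_report([6, 5, 5, 1, 4]) -> 6  [called from update_gauge, line 18]
  settle_round(0, 21) -> 21  [called from settle_round, line 5]
  settle_round(1, 20) -> 21  [called from settle_round, line 5]
  settle_round(2, 18) -> 21  [called from settle_round, line 5]
  settle_round(3, 15) -> 21  [called from settle_round, line 5]
  settle_round(4, 11) -> 21  [called from settle_round, line 5]
  settle_round(5, 6) -> 21  [called from settle_round, line 5]
  settle_round(6, 0) -> 21  [called from update_gauge, line 21]
  update_gauge([6, 5, 5, 1, 4]) -> 21  [called from main, line 36]
  map_offsets(21, 2) -> 2  [called from main, line 38]
Origin of each log line:
  1: emitted by main (line 35)
  2: emitted by update_gauge (line 17)
  3: emitted by shape_report (line 8)
  4: emitted by shape_report (line 13)
  5: emitted by update_gauge (line 20)
  6-11: emitted by settle_round (line 4)
  12: emitted by main (line 37)
  13: emitted by map_offsets (line 24)
A correct fix: line 26: replace `>=` with `<`.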